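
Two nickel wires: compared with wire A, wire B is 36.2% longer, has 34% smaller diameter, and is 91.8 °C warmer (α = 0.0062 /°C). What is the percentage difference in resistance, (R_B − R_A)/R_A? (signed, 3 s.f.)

R ∝ ρL/d² with ρ ∝ (1+αΔT), so R_B/R_A = (1 + 36.2/100) × (1 − 34/100)⁻² × (1 + 0.0062×91.8)
= 1.362 × 2.296 × 1.569 = 4.906
(R_B − R_A)/R_A = 4.906 − 1 = 391%

391%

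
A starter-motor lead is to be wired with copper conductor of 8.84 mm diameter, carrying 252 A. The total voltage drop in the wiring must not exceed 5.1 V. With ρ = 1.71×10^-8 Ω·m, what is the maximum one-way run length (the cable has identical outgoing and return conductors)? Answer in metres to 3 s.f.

36.3 m

A = π(d/2)² = π(4.4200e-03 m)² = 6.138e-05 m²
L_max = V_max·A/(2·ρI) = (5.1)(6.138e-05)/(2×1.71×10^-8×252) = 36.3 m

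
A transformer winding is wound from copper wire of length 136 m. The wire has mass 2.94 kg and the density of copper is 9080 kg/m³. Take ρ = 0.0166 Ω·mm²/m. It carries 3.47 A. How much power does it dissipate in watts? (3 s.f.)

11.4 W

ρ = 0.0166 Ω·mm²/m = 1.66×10^-8 Ω·m
A = m/(density·L) = 2.94/(9080×136) = 2.3808e-06 m²
R = ρL/A = (1.66×10^-8)(136)/(2.3808e-06) = 0.9483 Ω
P = I²R = (3.47)² × 0.9483 = 11.4 W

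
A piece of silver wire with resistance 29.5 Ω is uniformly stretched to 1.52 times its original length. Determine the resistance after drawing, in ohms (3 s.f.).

68.2 Ω

Volume constant ⇒ A' = A/k with k = 1.52. R' = ρ(kL)/(A/k) = k²R.
R' = 2.31 × 29.5 = 68.2 Ω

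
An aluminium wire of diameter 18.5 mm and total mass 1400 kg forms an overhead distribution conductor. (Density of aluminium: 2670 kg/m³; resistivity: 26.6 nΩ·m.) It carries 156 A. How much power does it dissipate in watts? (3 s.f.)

ρ = 26.6 nΩ·m = 2.66×10^-8 Ω·m
A = π(d/2)² = π(9.2500e-03 m)² = 2.6880e-04 m²
L = m/(density·A) = 1400/(2670×2.6880e-04) = 1951 m
R = ρL/A = (2.66×10^-8)(1951)/(2.6880e-04) = 0.193 Ω
P = I²R = (156)² × 0.193 = 4700 W

4700 W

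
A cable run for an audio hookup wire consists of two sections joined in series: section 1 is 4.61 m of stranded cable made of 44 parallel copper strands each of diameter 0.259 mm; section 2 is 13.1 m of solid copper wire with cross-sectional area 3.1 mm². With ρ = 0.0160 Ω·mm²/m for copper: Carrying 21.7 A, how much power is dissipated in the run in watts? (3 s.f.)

ρ = 0.0160 Ω·mm²/m = 1.60×10^-8 Ω·m
Section 1: A_strand = π(1.2950e-04)² = 5.269e-08 m²; R₁ = ρL/(N·A_s) = (1.60×10^-8)(4.61)/(44×5.269e-08) = 0.03182 Ω
Section 2: A = 3.1 mm² = 3.100e-06 m²
R₂ = (1.60×10^-8)(13.1)/(3.100e-06) = 0.06761 Ω
R = R₁ + R₂ = 0.09943 Ω
P = I²R = (21.7)² × 0.09943 = 46.8 W

46.8 W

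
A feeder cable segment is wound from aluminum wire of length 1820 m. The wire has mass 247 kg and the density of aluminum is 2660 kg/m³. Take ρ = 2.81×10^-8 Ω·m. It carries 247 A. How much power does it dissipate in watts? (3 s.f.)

61200 W

A = m/(density·L) = 247/(2660×1820) = 5.1020e-05 m²
R = ρL/A = (2.81×10^-8)(1820)/(5.1020e-05) = 1.002 Ω
P = I²R = (247)² × 1.002 = 61200 W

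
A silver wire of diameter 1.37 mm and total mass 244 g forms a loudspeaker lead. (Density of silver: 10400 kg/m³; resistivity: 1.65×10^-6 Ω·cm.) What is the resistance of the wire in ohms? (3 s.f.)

ρ = 1.65×10^-6 Ω·cm = 1.65×10^-8 Ω·m
A = π(d/2)² = π(6.8500e-04 m)² = 1.4741e-06 m²
L = m/(density·A) = 0.244/(10400×1.4741e-06) = 15.92 m
R = ρL/A = (1.65×10^-8)(15.92)/(1.4741e-06) = 0.178 Ω

0.178 Ω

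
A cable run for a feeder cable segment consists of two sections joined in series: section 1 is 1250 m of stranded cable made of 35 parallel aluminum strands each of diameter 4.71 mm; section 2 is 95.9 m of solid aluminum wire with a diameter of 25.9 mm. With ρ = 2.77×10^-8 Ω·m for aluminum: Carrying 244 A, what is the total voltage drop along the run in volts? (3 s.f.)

15.1 V

Section 1: A_strand = π(2.3550e-03)² = 1.742e-05 m²; R₁ = ρL/(N·A_s) = (2.77×10^-8)(1250)/(35×1.742e-05) = 0.05678 Ω
Section 2: A = π(d/2)² = π(1.2950e-02 m)² = 5.269e-04 m²
R₂ = (2.77×10^-8)(95.9)/(5.269e-04) = 0.005042 Ω
R = R₁ + R₂ = 0.06182 Ω
V = IR = 244 × 0.06182 = 15.1 V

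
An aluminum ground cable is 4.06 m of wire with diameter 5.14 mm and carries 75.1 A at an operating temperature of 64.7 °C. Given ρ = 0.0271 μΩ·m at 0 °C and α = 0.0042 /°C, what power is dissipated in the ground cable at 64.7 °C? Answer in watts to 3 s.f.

38.0 W

ρ = 0.0271 μΩ·m = 2.71×10^-8 Ω·m
A = π(d/2)² = π(2.5700e-03 m)² = 2.075e-05 m²
R₍0₎ = ρL/A = (2.71×10^-8)(4.06)/(2.075e-05) = 0.005302 Ω
R₍64.7₎ = R₍0₎(1 + αΔT) = 0.005302 × (1 + 0.0042×64.7) = 0.006743 Ω
P = I²R = (75.1)² × 0.006743 = 38.0 W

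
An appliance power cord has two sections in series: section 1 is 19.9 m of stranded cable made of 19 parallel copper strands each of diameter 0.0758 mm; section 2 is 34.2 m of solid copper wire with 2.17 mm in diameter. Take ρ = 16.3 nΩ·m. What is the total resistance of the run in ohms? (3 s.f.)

ρ = 16.3 nΩ·m = 1.63×10^-8 Ω·m
Section 1: A_strand = π(3.7900e-05)² = 4.513e-09 m²; R₁ = ρL/(N·A_s) = (1.63×10^-8)(19.9)/(19×4.513e-09) = 3.783 Ω
Section 2: A = π(d/2)² = π(1.0850e-03 m)² = 3.698e-06 m²
R₂ = (1.63×10^-8)(34.2)/(3.698e-06) = 0.1507 Ω
R = R₁ + R₂ = 3.93 Ω

3.93 Ω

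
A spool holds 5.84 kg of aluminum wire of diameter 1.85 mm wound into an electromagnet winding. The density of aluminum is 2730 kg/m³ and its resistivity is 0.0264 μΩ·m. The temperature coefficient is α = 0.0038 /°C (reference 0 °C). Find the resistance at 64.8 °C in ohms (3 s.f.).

9.74 Ω

ρ = 0.0264 μΩ·m = 2.64×10^-8 Ω·m
A = π(d/2)² = π(9.2500e-04 m)² = 2.6880e-06 m²
L = m/(density·A) = 5.84/(2730×2.6880e-06) = 795.8 m
R = ρL/A = (2.64×10^-8)(795.8)/(2.6880e-06) = 7.816 Ω
R(64.8 °C) = 7.816 × (1 + 0.0038×64.8) = 9.74 Ω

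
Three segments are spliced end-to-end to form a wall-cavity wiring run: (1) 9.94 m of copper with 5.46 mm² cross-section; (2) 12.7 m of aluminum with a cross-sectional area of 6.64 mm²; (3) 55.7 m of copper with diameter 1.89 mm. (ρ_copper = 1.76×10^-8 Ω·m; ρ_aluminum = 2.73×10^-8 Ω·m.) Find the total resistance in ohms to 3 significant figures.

Seg 1: A = 5.46 mm² = 5.460e-06 m²
R_1 = (1.76×10^-8)(9.94)/(5.460e-06) = 0.03204 Ω
Seg 2: A = 6.64 mm² = 6.640e-06 m²
R_2 = (2.73×10^-8)(12.7)/(6.640e-06) = 0.05222 Ω
Seg 3: A = π(d/2)² = π(9.4500e-04 m)² = 2.806e-06 m²
R_3 = (1.76×10^-8)(55.7)/(2.806e-06) = 0.3494 Ω
R_total = R_1 + R_2 + R_3 = 0.434 Ω

0.434 Ω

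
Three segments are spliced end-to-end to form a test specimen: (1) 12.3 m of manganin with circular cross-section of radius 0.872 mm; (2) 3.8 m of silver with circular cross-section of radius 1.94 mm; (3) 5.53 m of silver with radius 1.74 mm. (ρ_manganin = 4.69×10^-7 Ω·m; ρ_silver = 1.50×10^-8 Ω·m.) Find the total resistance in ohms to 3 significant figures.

2.43 Ω

Seg 1: A = πr² = π(8.7200e-04 m)² = 2.389e-06 m²
R_1 = (4.69×10^-7)(12.3)/(2.389e-06) = 2.415 Ω
Seg 2: A = πr² = π(1.9400e-03 m)² = 1.182e-05 m²
R_2 = (1.50×10^-8)(3.8)/(1.182e-05) = 0.004821 Ω
Seg 3: A = πr² = π(1.7400e-03 m)² = 9.511e-06 m²
R_3 = (1.50×10^-8)(5.53)/(9.511e-06) = 0.008721 Ω
R_total = R_1 + R_2 + R_3 = 2.43 Ω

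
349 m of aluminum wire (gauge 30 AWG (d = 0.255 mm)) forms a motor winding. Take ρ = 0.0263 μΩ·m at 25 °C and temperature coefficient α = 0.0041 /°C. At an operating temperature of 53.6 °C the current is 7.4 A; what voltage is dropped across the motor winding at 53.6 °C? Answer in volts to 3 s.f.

1490 V

ρ = 0.0263 μΩ·m = 2.63×10^-8 Ω·m
A = π(0.255/2 mm)² = π(1.2750e-04 m)² = 5.107e-08 m²
R₍25₎ = ρL/A = (2.63×10^-8)(349)/(5.107e-08) = 179.7 Ω
R₍53.6₎ = R₍25₎(1 + αΔT) = 179.7 × (1 + 0.0041×28.6) = 200.8 Ω
V = IR = 7.4 × 200.8 = 1490 V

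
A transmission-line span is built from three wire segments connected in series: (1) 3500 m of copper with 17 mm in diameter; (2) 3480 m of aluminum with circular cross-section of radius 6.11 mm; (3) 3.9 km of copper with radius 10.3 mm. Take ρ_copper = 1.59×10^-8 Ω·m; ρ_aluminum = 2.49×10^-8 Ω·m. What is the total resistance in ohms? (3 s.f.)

Seg 1: A = π(d/2)² = π(8.5000e-03 m)² = 2.270e-04 m²
R_1 = (1.59×10^-8)(3500)/(2.270e-04) = 0.2452 Ω
Seg 2: A = πr² = π(6.1100e-03 m)² = 1.173e-04 m²
R_2 = (2.49×10^-8)(3480)/(1.173e-04) = 0.7388 Ω
Seg 3: A = πr² = π(1.0300e-02 m)² = 3.333e-04 m²
R_3 = (1.59×10^-8)(3900)/(3.333e-04) = 0.1861 Ω
R_total = R_1 + R_2 + R_3 = 1.17 Ω

1.17 Ω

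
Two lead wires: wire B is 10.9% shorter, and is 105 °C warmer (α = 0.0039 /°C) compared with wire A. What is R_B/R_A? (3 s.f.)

R ∝ ρL/d² with ρ ∝ (1+αΔT), so R_B/R_A = (1 − 10.9/100) × (1 + 0.0039×105)
= 0.891 × 1.409 = 1.26

1.26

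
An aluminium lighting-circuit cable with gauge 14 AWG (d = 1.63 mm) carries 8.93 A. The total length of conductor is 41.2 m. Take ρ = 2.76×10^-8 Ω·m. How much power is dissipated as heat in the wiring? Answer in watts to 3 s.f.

A = π(1.63/2 mm)² = π(8.1500e-04 m)² = 2.087e-06 m²
R = ρL/A = (2.76×10^-8)(41.2)/(2.087e-06) = 0.5449 Ω
P = I²R = (8.93)² × 0.5449 = 43.5 W

43.5 W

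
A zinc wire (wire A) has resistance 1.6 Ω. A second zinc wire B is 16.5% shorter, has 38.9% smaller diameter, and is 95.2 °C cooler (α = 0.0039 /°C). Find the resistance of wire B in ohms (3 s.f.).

R ∝ ρL/d² with ρ ∝ (1+αΔT), so R_B/R_A = (1 − 16.5/100) × (1 − 38.9/100)⁻² × (1 − 0.0039×95.2)
= 0.835 × 2.679 × 0.6287 = 1.406
R_B = 1.406 × 1.6 = 2.25 Ω

2.25 Ω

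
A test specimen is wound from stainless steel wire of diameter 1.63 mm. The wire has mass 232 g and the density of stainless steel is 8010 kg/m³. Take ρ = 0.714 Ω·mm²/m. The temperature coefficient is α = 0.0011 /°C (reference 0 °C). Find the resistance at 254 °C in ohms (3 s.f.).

6.08 Ω

ρ = 0.714 Ω·mm²/m = 7.14×10^-7 Ω·m
A = π(d/2)² = π(8.1500e-04 m)² = 2.0867e-06 m²
L = m/(density·A) = 0.232/(8010×2.0867e-06) = 13.88 m
R = ρL/A = (7.14×10^-7)(13.88)/(2.0867e-06) = 4.749 Ω
R(254 °C) = 4.749 × (1 + 0.0011×254) = 6.08 Ω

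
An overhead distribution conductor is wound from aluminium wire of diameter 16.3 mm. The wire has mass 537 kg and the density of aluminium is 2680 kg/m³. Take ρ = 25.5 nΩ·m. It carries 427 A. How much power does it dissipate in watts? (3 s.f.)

21400 W

ρ = 25.5 nΩ·m = 2.55×10^-8 Ω·m
A = π(d/2)² = π(8.1500e-03 m)² = 2.0867e-04 m²
L = m/(density·A) = 537/(2680×2.0867e-04) = 960.2 m
R = ρL/A = (2.55×10^-8)(960.2)/(2.0867e-04) = 0.1173 Ω
P = I²R = (427)² × 0.1173 = 21400 W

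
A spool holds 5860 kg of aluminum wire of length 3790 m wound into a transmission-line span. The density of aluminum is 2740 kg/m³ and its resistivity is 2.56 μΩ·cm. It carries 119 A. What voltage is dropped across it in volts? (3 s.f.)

ρ = 2.56 μΩ·cm = 2.56×10^-8 Ω·m
A = m/(density·L) = 5860/(2740×3790) = 5.6430e-04 m²
R = ρL/A = (2.56×10^-8)(3790)/(5.6430e-04) = 0.1719 Ω
V = IR = 119 × 0.1719 = 20.5 V

20.5 V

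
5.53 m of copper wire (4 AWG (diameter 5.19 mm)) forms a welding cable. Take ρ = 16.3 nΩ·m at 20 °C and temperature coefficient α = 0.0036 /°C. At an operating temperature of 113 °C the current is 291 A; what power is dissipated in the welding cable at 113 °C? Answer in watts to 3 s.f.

482 W

ρ = 16.3 nΩ·m = 1.63×10^-8 Ω·m
A = π(5.19/2 mm)² = π(2.5950e-03 m)² = 2.116e-05 m²
R₍20₎ = ρL/A = (1.63×10^-8)(5.53)/(2.116e-05) = 0.004261 Ω
R₍113₎ = R₍20₎(1 + αΔT) = 0.004261 × (1 + 0.0036×93) = 0.005687 Ω
P = I²R = (291)² × 0.005687 = 482 W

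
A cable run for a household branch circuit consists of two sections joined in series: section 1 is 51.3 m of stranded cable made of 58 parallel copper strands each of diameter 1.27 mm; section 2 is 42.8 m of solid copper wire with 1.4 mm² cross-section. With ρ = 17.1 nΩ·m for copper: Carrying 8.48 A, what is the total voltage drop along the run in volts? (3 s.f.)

4.53 V

ρ = 17.1 nΩ·m = 1.71×10^-8 Ω·m
Section 1: A_strand = π(6.3500e-04)² = 1.267e-06 m²; R₁ = ρL/(N·A_s) = (1.71×10^-8)(51.3)/(58×1.267e-06) = 0.01194 Ω
Section 2: A = 1.4 mm² = 1.400e-06 m²
R₂ = (1.71×10^-8)(42.8)/(1.400e-06) = 0.5228 Ω
R = R₁ + R₂ = 0.5347 Ω
V = IR = 8.48 × 0.5347 = 4.53 V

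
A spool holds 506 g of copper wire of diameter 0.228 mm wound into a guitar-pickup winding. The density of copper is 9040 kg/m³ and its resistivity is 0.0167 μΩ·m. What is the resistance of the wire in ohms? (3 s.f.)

ρ = 0.0167 μΩ·m = 1.67×10^-8 Ω·m
A = π(d/2)² = π(1.1400e-04 m)² = 4.0828e-08 m²
L = m/(density·A) = 0.506/(9040×4.0828e-08) = 1371 m
R = ρL/A = (1.67×10^-8)(1371)/(4.0828e-08) = 561 Ω

561 Ω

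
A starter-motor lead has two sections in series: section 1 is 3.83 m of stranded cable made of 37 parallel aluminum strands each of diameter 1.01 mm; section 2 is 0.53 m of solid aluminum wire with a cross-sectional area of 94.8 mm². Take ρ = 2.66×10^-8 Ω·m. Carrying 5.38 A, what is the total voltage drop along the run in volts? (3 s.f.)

Section 1: A_strand = π(5.0500e-04)² = 8.012e-07 m²; R₁ = ρL/(N·A_s) = (2.66×10^-8)(3.83)/(37×8.012e-07) = 0.003437 Ω
Section 2: A = 94.8 mm² = 9.480e-05 m²
R₂ = (2.66×10^-8)(0.53)/(9.480e-05) = 1.487×10^-4 Ω
R = R₁ + R₂ = 0.003585 Ω
V = IR = 5.38 × 0.003585 = 0.0193 V

0.0193 V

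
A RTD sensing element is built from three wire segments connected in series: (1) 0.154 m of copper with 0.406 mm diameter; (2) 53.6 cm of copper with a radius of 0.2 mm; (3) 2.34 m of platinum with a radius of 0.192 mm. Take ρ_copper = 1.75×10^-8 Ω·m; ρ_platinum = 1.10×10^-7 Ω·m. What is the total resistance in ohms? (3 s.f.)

Seg 1: A = π(d/2)² = π(2.0300e-04 m)² = 1.295e-07 m²
R_1 = (1.75×10^-8)(0.154)/(1.295e-07) = 0.02082 Ω
Seg 2: A = πr² = π(2.0000e-04 m)² = 1.257e-07 m²
R_2 = (1.75×10^-8)(0.536)/(1.257e-07) = 0.07464 Ω
Seg 3: A = πr² = π(1.9200e-04 m)² = 1.158e-07 m²
R_3 = (1.10×10^-7)(2.34)/(1.158e-07) = 2.223 Ω
R_total = R_1 + R_2 + R_3 = 2.32 Ω

2.32 Ω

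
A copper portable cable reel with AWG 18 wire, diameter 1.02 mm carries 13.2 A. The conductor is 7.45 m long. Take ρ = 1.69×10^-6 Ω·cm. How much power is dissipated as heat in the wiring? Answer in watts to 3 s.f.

26.8 W

ρ = 1.69×10^-6 Ω·cm = 1.69×10^-8 Ω·m
A = π(1.02/2 mm)² = π(5.1000e-04 m)² = 8.171e-07 m²
R = ρL/A = (1.69×10^-8)(7.45)/(8.171e-07) = 0.1541 Ω
P = I²R = (13.2)² × 0.1541 = 26.8 W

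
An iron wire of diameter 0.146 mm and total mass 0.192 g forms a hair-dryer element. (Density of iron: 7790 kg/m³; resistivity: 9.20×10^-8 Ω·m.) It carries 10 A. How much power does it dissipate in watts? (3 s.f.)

A = π(d/2)² = π(7.3000e-05 m)² = 1.6742e-08 m²
L = m/(density·A) = 1.920×10^-4/(7790×1.6742e-08) = 1.472 m
R = ρL/A = (9.20×10^-8)(1.472)/(1.6742e-08) = 8.09 Ω
P = I²R = (10)² × 8.09 = 809 W

809 W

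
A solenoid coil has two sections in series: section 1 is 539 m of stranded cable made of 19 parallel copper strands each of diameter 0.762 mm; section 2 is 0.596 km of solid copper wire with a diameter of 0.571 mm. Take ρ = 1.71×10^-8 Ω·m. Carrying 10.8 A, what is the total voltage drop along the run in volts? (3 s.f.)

Section 1: A_strand = π(3.8100e-04)² = 4.560e-07 m²; R₁ = ρL/(N·A_s) = (1.71×10^-8)(539)/(19×4.560e-07) = 1.064 Ω
Section 2: A = π(d/2)² = π(2.8550e-04 m)² = 2.561e-07 m²
R₂ = (1.71×10^-8)(596)/(2.561e-07) = 39.8 Ω
R = R₁ + R₂ = 40.86 Ω
V = IR = 10.8 × 40.86 = 441 V

441 V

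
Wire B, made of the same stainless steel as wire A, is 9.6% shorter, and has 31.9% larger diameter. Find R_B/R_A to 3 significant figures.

0.520

R ∝ L/d², so R_B/R_A = (1 − 9.6/100) × (1 + 31.9/100)⁻²
= 0.904 × 0.5748 = 0.520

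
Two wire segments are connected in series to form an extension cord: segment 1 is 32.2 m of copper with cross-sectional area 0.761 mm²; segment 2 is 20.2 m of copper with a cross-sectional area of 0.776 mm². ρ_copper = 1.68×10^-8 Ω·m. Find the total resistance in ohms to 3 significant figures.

1.15 Ω

Segment 1: A = 0.761 mm² = 7.610e-07 m²
R₁ = ρL/A = (1.68×10^-8)(32.2)/(7.610e-07) = 0.7109 Ω
Segment 2: A = 0.776 mm² = 7.760e-07 m²
R₂ = (1.68×10^-8)(20.2)/(7.760e-07) = 0.4373 Ω
R = R₁ + R₂ = 1.15 Ω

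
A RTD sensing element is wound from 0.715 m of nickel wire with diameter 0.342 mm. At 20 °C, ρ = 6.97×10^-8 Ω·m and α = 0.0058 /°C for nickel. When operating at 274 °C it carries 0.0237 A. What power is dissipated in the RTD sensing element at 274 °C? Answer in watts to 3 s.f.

A = π(d/2)² = π(1.7100e-04 m)² = 9.186e-08 m²
R₍20₎ = ρL/A = (6.97×10^-8)(0.715)/(9.186e-08) = 0.5425 Ω
R₍274₎ = R₍20₎(1 + αΔT) = 0.5425 × (1 + 0.0058×254) = 1.342 Ω
P = I²R = (0.0237)² × 1.342 = 7.54×10^-4 W

7.54×10^-4 W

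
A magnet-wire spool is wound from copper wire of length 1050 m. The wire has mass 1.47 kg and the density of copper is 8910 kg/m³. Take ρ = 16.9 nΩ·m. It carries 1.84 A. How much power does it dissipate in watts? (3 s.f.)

382 W

ρ = 16.9 nΩ·m = 1.69×10^-8 Ω·m
A = m/(density·L) = 1.47/(8910×1050) = 1.5713e-07 m²
R = ρL/A = (1.69×10^-8)(1050)/(1.5713e-07) = 112.9 Ω
P = I²R = (1.84)² × 112.9 = 382 W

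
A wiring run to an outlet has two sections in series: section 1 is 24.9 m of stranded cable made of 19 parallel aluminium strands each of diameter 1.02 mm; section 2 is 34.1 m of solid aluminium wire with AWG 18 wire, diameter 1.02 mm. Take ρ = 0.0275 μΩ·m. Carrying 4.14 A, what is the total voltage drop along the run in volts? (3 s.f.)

ρ = 0.0275 μΩ·m = 2.75×10^-8 Ω·m
Section 1: A_strand = π(5.1000e-04)² = 8.171e-07 m²; R₁ = ρL/(N·A_s) = (2.75×10^-8)(24.9)/(19×8.171e-07) = 0.04411 Ω
Section 2: A = π(1.02/2 mm)² = π(5.1000e-04 m)² = 8.171e-07 m²
R₂ = (2.75×10^-8)(34.1)/(8.171e-07) = 1.148 Ω
R = R₁ + R₂ = 1.192 Ω
V = IR = 4.14 × 1.192 = 4.93 V

4.93 V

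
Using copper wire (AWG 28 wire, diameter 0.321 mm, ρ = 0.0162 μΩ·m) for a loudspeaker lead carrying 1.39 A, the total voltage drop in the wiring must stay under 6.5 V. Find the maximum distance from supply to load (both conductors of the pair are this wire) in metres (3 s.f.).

ρ = 0.0162 μΩ·m = 1.62×10^-8 Ω·m
A = π(0.321/2 mm)² = π(1.6050e-04 m)² = 8.093e-08 m²
L_max = V_max·A/(2·ρI) = (6.5)(8.093e-08)/(2×1.62×10^-8×1.39) = 11.7 m

11.7 m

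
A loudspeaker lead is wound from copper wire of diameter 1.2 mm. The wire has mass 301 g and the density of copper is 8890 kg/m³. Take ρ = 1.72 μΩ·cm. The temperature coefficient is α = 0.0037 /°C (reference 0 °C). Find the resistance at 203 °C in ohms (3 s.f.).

ρ = 1.72 μΩ·cm = 1.72×10^-8 Ω·m
A = π(d/2)² = π(6.0000e-04 m)² = 1.1310e-06 m²
L = m/(density·A) = 0.301/(8890×1.1310e-06) = 29.94 m
R = ρL/A = (1.72×10^-8)(29.94)/(1.1310e-06) = 0.4553 Ω
R(203 °C) = 0.4553 × (1 + 0.0037×203) = 0.797 Ω

0.797 Ω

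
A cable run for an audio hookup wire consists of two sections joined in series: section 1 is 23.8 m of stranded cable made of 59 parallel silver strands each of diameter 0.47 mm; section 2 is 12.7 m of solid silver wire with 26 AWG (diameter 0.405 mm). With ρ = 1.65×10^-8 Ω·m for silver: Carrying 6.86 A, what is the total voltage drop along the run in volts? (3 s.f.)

Section 1: A_strand = π(2.3500e-04)² = 1.735e-07 m²; R₁ = ρL/(N·A_s) = (1.65×10^-8)(23.8)/(59×1.735e-07) = 0.03836 Ω
Section 2: A = π(0.405/2 mm)² = π(2.0250e-04 m)² = 1.288e-07 m²
R₂ = (1.65×10^-8)(12.7)/(1.288e-07) = 1.627 Ω
R = R₁ + R₂ = 1.665 Ω
V = IR = 6.86 × 1.665 = 11.4 V

11.4 V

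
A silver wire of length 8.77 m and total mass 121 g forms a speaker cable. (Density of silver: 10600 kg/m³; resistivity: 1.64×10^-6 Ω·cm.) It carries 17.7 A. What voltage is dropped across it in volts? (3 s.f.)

ρ = 1.64×10^-6 Ω·cm = 1.64×10^-8 Ω·m
A = m/(density·L) = 0.121/(10600×8.77) = 1.3016e-06 m²
R = ρL/A = (1.64×10^-8)(8.77)/(1.3016e-06) = 0.1105 Ω
V = IR = 17.7 × 0.1105 = 1.96 V

1.96 V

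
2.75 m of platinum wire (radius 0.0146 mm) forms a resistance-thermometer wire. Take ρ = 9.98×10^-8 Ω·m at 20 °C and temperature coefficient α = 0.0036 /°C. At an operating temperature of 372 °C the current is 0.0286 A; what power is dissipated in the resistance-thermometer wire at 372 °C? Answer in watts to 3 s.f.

0.760 W

A = πr² = π(1.4600e-05 m)² = 6.697e-10 m²
R₍20₎ = ρL/A = (9.98×10^-8)(2.75)/(6.697e-10) = 409.8 Ω
R₍372₎ = R₍20₎(1 + αΔT) = 409.8 × (1 + 0.0036×352) = 929.2 Ω
P = I²R = (0.0286)² × 929.2 = 0.760 W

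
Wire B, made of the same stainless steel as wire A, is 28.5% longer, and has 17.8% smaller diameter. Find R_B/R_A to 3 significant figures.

1.90

R ∝ L/d², so R_B/R_A = (1 + 28.5/100) × (1 − 17.8/100)⁻²
= 1.285 × 1.48 = 1.90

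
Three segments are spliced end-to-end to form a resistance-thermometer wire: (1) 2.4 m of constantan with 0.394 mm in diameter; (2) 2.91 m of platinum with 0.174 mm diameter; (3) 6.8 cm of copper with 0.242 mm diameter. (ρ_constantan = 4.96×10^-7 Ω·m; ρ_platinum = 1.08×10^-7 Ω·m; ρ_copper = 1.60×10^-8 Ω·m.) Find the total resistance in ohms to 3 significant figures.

23.0 Ω

Seg 1: A = π(d/2)² = π(1.9700e-04 m)² = 1.219e-07 m²
R_1 = (4.96×10^-7)(2.4)/(1.219e-07) = 9.764 Ω
Seg 2: A = π(d/2)² = π(8.7000e-05 m)² = 2.378e-08 m²
R_2 = (1.08×10^-7)(2.91)/(2.378e-08) = 13.22 Ω
Seg 3: A = π(d/2)² = π(1.2100e-04 m)² = 4.600e-08 m²
R_3 = (1.60×10^-8)(0.068)/(4.600e-08) = 0.02365 Ω
R_total = R_1 + R_2 + R_3 = 23.0 Ω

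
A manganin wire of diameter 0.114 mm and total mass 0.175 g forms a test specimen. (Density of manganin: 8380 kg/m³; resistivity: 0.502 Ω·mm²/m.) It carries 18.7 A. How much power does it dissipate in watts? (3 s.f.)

ρ = 0.502 Ω·mm²/m = 5.02×10^-7 Ω·m
A = π(d/2)² = π(5.7000e-05 m)² = 1.0207e-08 m²
L = m/(density·A) = 1.750×10^-4/(8380×1.0207e-08) = 2.046 m
R = ρL/A = (5.02×10^-7)(2.046)/(1.0207e-08) = 100.6 Ω
P = I²R = (18.7)² × 100.6 = 35200 W

35200 W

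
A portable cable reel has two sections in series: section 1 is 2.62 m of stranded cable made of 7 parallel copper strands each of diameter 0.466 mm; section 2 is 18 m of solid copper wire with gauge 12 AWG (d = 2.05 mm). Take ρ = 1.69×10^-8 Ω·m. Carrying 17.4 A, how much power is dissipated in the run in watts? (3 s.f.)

39.1 W

Section 1: A_strand = π(2.3300e-04)² = 1.706e-07 m²; R₁ = ρL/(N·A_s) = (1.69×10^-8)(2.62)/(7×1.706e-07) = 0.03709 Ω
Section 2: A = π(2.05/2 mm)² = π(1.0250e-03 m)² = 3.301e-06 m²
R₂ = (1.69×10^-8)(18)/(3.301e-06) = 0.09216 Ω
R = R₁ + R₂ = 0.1293 Ω
P = I²R = (17.4)² × 0.1293 = 39.1 W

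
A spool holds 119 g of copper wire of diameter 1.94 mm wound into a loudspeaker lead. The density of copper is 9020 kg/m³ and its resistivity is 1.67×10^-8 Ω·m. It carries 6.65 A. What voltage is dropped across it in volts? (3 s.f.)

A = π(d/2)² = π(9.7000e-04 m)² = 2.9559e-06 m²
L = m/(density·A) = 0.119/(9020×2.9559e-06) = 4.463 m
R = ρL/A = (1.67×10^-8)(4.463)/(2.9559e-06) = 0.02522 Ω
V = IR = 6.65 × 0.02522 = 0.168 V

0.168 V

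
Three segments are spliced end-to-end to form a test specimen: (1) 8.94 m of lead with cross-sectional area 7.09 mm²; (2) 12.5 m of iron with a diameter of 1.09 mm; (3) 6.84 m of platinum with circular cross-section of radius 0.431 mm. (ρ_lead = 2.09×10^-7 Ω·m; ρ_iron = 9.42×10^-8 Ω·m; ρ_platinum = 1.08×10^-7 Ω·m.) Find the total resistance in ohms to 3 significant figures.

Seg 1: A = 7.09 mm² = 7.090e-06 m²
R_1 = (2.09×10^-7)(8.94)/(7.090e-06) = 0.2635 Ω
Seg 2: A = π(d/2)² = π(5.4500e-04 m)² = 9.331e-07 m²
R_2 = (9.42×10^-8)(12.5)/(9.331e-07) = 1.262 Ω
Seg 3: A = πr² = π(4.3100e-04 m)² = 5.836e-07 m²
R_3 = (1.08×10^-7)(6.84)/(5.836e-07) = 1.266 Ω
R_total = R_1 + R_2 + R_3 = 2.79 Ω

2.79 Ω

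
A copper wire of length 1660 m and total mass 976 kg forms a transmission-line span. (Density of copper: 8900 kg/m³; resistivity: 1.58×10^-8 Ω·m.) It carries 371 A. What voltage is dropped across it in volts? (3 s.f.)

147 V

A = m/(density·L) = 976/(8900×1660) = 6.6062e-05 m²
R = ρL/A = (1.58×10^-8)(1660)/(6.6062e-05) = 0.397 Ω
V = IR = 371 × 0.397 = 147 V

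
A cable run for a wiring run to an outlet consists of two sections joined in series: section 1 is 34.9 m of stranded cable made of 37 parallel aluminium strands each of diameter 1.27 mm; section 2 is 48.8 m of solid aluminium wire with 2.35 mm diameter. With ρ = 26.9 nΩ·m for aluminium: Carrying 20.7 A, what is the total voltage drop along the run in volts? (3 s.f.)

6.68 V

ρ = 26.9 nΩ·m = 2.69×10^-8 Ω·m
Section 1: A_strand = π(6.3500e-04)² = 1.267e-06 m²; R₁ = ρL/(N·A_s) = (2.69×10^-8)(34.9)/(37×1.267e-06) = 0.02003 Ω
Section 2: A = π(d/2)² = π(1.1750e-03 m)² = 4.337e-06 m²
R₂ = (2.69×10^-8)(48.8)/(4.337e-06) = 0.3027 Ω
R = R₁ + R₂ = 0.3227 Ω
V = IR = 20.7 × 0.3227 = 6.68 V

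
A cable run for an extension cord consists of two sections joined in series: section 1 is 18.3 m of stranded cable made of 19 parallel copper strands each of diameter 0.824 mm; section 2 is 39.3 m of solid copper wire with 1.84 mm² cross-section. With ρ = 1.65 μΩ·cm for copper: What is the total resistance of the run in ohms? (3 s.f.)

ρ = 1.65 μΩ·cm = 1.65×10^-8 Ω·m
Section 1: A_strand = π(4.1200e-04)² = 5.333e-07 m²; R₁ = ρL/(N·A_s) = (1.65×10^-8)(18.3)/(19×5.333e-07) = 0.0298 Ω
Section 2: A = 1.84 mm² = 1.840e-06 m²
R₂ = (1.65×10^-8)(39.3)/(1.840e-06) = 0.3524 Ω
R = R₁ + R₂ = 0.382 Ω

0.382 Ω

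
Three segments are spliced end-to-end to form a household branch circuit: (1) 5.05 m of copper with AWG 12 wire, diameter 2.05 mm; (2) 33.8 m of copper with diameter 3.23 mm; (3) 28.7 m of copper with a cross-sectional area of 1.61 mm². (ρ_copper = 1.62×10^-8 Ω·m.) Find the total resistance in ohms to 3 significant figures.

0.380 Ω

Seg 1: A = π(2.05/2 mm)² = π(1.0250e-03 m)² = 3.301e-06 m²
R_1 = (1.62×10^-8)(5.05)/(3.301e-06) = 0.02479 Ω
Seg 2: A = π(d/2)² = π(1.6150e-03 m)² = 8.194e-06 m²
R_2 = (1.62×10^-8)(33.8)/(8.194e-06) = 0.06682 Ω
Seg 3: A = 1.61 mm² = 1.610e-06 m²
R_3 = (1.62×10^-8)(28.7)/(1.610e-06) = 0.2888 Ω
R_total = R_1 + R_2 + R_3 = 0.380 Ω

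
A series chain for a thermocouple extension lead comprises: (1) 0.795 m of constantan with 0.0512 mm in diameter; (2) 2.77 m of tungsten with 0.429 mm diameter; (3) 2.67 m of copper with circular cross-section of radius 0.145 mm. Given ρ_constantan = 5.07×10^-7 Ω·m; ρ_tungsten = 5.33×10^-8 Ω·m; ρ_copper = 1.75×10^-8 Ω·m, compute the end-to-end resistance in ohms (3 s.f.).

197 Ω

Seg 1: A = π(d/2)² = π(2.5600e-05 m)² = 2.059e-09 m²
R_1 = (5.07×10^-7)(0.795)/(2.059e-09) = 195.8 Ω
Seg 2: A = π(d/2)² = π(2.1450e-04 m)² = 1.445e-07 m²
R_2 = (5.33×10^-8)(2.77)/(1.445e-07) = 1.021 Ω
Seg 3: A = πr² = π(1.4500e-04 m)² = 6.605e-08 m²
R_3 = (1.75×10^-8)(2.67)/(6.605e-08) = 0.7074 Ω
R_total = R_1 + R_2 + R_3 = 197 Ω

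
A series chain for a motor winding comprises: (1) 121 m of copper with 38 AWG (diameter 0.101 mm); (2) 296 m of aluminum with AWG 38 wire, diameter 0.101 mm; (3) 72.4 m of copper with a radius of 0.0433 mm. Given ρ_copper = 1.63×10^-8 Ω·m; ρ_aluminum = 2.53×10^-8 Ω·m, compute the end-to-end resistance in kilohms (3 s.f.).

Seg 1: A = π(0.101/2 mm)² = π(5.0500e-05 m)² = 8.012e-09 m²
R_1 = (1.63×10^-8)(121)/(8.012e-09) = 246.2 Ω
Seg 2: A = π(0.101/2 mm)² = π(5.0500e-05 m)² = 8.012e-09 m²
R_2 = (2.53×10^-8)(296)/(8.012e-09) = 934.7 Ω
Seg 3: A = πr² = π(4.3300e-05 m)² = 5.890e-09 m²
R_3 = (1.63×10^-8)(72.4)/(5.890e-09) = 200.4 Ω
R_total = R_1 + R_2 + R_3 = 1.38 kΩ

1.38 kΩ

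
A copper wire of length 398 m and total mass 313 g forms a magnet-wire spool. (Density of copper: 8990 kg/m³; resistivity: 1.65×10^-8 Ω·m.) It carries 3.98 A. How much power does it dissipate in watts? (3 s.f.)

1190 W

A = m/(density·L) = 0.313/(8990×398) = 8.7479e-08 m²
R = ρL/A = (1.65×10^-8)(398)/(8.7479e-08) = 75.07 Ω
P = I²R = (3.98)² × 75.07 = 1190 W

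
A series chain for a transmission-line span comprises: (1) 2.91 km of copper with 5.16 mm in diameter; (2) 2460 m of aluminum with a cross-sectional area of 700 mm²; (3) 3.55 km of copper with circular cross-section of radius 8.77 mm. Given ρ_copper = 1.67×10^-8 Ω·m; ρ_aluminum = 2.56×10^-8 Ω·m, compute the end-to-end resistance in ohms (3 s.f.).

2.66 Ω

Seg 1: A = π(d/2)² = π(2.5800e-03 m)² = 2.091e-05 m²
R_1 = (1.67×10^-8)(2910)/(2.091e-05) = 2.324 Ω
Seg 2: A = 700 mm² = 7.000e-04 m²
R_2 = (2.56×10^-8)(2460)/(7.000e-04) = 0.08997 Ω
Seg 3: A = πr² = π(8.7700e-03 m)² = 2.416e-04 m²
R_3 = (1.67×10^-8)(3550)/(2.416e-04) = 0.2454 Ω
R_total = R_1 + R_2 + R_3 = 2.66 Ω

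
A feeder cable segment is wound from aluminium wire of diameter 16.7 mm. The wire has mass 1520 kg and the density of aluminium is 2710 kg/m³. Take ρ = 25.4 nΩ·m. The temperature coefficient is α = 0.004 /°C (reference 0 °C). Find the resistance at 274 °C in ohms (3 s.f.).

0.622 Ω

ρ = 25.4 nΩ·m = 2.54×10^-8 Ω·m
A = π(d/2)² = π(8.3500e-03 m)² = 2.1904e-04 m²
L = m/(density·A) = 1520/(2710×2.1904e-04) = 2561 m
R = ρL/A = (2.54×10^-8)(2561)/(2.1904e-04) = 0.2969 Ω
R(274 °C) = 0.2969 × (1 + 0.004×274) = 0.622 Ω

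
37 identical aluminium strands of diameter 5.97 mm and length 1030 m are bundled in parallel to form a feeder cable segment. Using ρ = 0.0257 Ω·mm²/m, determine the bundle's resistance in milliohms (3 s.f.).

25.6 mΩ

ρ = 0.0257 Ω·mm²/m = 2.57×10^-8 Ω·m
A_strand = π(2.9850e-03 m)² = 2.799e-05 m²
R_strand = ρL/A = (2.57×10^-8)(1030)/(2.799e-05) = 0.9457 Ω
R_total = R_strand/N = 0.9457/37 = 25.6 mΩ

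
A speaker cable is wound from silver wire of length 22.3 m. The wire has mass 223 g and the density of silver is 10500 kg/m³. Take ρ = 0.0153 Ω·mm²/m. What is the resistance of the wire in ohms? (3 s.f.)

ρ = 0.0153 Ω·mm²/m = 1.53×10^-8 Ω·m
A = m/(density·L) = 0.223/(10500×22.3) = 9.5238e-07 m²
R = ρL/A = (1.53×10^-8)(22.3)/(9.5238e-07) = 0.358 Ω

0.358 Ω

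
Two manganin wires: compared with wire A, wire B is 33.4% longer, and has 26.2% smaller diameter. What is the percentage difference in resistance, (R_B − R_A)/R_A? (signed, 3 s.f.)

R ∝ L/d², so R_B/R_A = (1 + 33.4/100) × (1 − 26.2/100)⁻²
= 1.334 × 1.836 = 2.449
(R_B − R_A)/R_A = 2.449 − 1 = 145%

145%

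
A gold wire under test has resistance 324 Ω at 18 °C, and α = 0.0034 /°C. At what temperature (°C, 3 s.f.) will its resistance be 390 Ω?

77.9 °C

R = R₀(1 + α(T − T₀)) ⇒ T = T₀ + (R/R₀ − 1)/α
T = 18 + (390/324 − 1)/0.0034 = 18 + (0.2037)/0.0034 = 77.9 °C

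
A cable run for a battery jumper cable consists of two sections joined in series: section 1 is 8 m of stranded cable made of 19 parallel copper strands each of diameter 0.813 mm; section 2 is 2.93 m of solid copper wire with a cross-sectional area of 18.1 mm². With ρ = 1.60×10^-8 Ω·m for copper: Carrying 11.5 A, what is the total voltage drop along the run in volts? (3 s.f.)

0.179 V

Section 1: A_strand = π(4.0650e-04)² = 5.191e-07 m²; R₁ = ρL/(N·A_s) = (1.60×10^-8)(8)/(19×5.191e-07) = 0.01298 Ω
Section 2: A = 18.1 mm² = 1.810e-05 m²
R₂ = (1.60×10^-8)(2.93)/(1.810e-05) = 0.00259 Ω
R = R₁ + R₂ = 0.01557 Ω
V = IR = 11.5 × 0.01557 = 0.179 V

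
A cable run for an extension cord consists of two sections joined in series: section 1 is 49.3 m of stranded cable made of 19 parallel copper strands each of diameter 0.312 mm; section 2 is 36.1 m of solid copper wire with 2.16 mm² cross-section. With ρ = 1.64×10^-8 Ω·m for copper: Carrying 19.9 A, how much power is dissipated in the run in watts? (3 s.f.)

329 W

Section 1: A_strand = π(1.5600e-04)² = 7.645e-08 m²; R₁ = ρL/(N·A_s) = (1.64×10^-8)(49.3)/(19×7.645e-08) = 0.5566 Ω
Section 2: A = 2.16 mm² = 2.160e-06 m²
R₂ = (1.64×10^-8)(36.1)/(2.160e-06) = 0.2741 Ω
R = R₁ + R₂ = 0.8307 Ω
P = I²R = (19.9)² × 0.8307 = 329 W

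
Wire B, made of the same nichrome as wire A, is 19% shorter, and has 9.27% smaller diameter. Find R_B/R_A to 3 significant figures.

0.984

R ∝ L/d², so R_B/R_A = (1 − 19/100) × (1 − 9.27/100)⁻²
= 0.81 × 1.215 = 0.984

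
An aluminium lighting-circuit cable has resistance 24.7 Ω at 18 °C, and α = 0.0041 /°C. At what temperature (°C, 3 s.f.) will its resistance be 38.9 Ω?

R = R₀(1 + α(T − T₀)) ⇒ T = T₀ + (R/R₀ − 1)/α
T = 18 + (38.9/24.7 − 1)/0.0041 = 18 + (0.5749)/0.0041 = 158 °C

158 °C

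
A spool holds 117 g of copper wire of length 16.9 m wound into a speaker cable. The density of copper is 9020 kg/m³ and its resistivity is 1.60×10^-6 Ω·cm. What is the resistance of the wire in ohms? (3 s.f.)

ρ = 1.60×10^-6 Ω·cm = 1.60×10^-8 Ω·m
A = m/(density·L) = 0.117/(9020×16.9) = 7.6753e-07 m²
R = ρL/A = (1.60×10^-8)(16.9)/(7.6753e-07) = 0.352 Ω

0.352 Ω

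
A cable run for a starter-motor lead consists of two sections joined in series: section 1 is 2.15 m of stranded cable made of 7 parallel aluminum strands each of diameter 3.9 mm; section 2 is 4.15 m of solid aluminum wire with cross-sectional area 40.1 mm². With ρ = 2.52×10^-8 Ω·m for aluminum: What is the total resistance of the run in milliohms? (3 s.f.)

Section 1: A_strand = π(1.9500e-03)² = 1.195e-05 m²; R₁ = ρL/(N·A_s) = (2.52×10^-8)(2.15)/(7×1.195e-05) = 6.479×10^-4 Ω
Section 2: A = 40.1 mm² = 4.010e-05 m²
R₂ = (2.52×10^-8)(4.15)/(4.010e-05) = 0.002608 Ω
R = R₁ + R₂ = 3.26 mΩ

3.26 mΩ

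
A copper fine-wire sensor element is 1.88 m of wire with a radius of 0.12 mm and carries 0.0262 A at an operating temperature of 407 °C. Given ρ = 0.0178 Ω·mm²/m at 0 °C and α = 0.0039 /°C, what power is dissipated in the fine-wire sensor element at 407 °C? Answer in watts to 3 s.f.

0.00131 W

ρ = 0.0178 Ω·mm²/m = 1.78×10^-8 Ω·m
A = πr² = π(1.2000e-04 m)² = 4.524e-08 m²
R₍0₎ = ρL/A = (1.78×10^-8)(1.88)/(4.524e-08) = 0.7397 Ω
R₍407₎ = R₍0₎(1 + αΔT) = 0.7397 × (1 + 0.0039×407) = 1.914 Ω
P = I²R = (0.0262)² × 1.914 = 0.00131 W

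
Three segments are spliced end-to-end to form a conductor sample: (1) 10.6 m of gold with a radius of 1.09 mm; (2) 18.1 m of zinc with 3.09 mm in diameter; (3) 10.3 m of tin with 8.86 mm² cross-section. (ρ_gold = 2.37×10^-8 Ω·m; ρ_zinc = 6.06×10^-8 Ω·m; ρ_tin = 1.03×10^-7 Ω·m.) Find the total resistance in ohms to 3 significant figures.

0.333 Ω

Seg 1: A = πr² = π(1.0900e-03 m)² = 3.733e-06 m²
R_1 = (2.37×10^-8)(10.6)/(3.733e-06) = 0.06731 Ω
Seg 2: A = π(d/2)² = π(1.5450e-03 m)² = 7.499e-06 m²
R_2 = (6.06×10^-8)(18.1)/(7.499e-06) = 0.1463 Ω
Seg 3: A = 8.86 mm² = 8.860e-06 m²
R_3 = (1.03×10^-7)(10.3)/(8.860e-06) = 0.1197 Ω
R_total = R_1 + R_2 + R_3 = 0.333 Ω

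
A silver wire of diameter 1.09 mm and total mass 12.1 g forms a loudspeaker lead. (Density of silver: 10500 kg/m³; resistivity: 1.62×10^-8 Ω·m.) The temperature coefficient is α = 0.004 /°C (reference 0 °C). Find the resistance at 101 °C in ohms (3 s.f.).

0.0301 Ω

A = π(d/2)² = π(5.4500e-04 m)² = 9.3313e-07 m²
L = m/(density·A) = 0.0121/(10500×9.3313e-07) = 1.235 m
R = ρL/A = (1.62×10^-8)(1.235)/(9.3313e-07) = 0.02144 Ω
R(101 °C) = 0.02144 × (1 + 0.004×101) = 0.0301 Ω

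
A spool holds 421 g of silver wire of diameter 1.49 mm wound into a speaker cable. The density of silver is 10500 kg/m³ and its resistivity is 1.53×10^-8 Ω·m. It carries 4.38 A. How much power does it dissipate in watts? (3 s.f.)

3.87 W

A = π(d/2)² = π(7.4500e-04 m)² = 1.7437e-06 m²
L = m/(density·A) = 0.421/(10500×1.7437e-06) = 22.99 m
R = ρL/A = (1.53×10^-8)(22.99)/(1.7437e-06) = 0.2018 Ω
P = I²R = (4.38)² × 0.2018 = 3.87 W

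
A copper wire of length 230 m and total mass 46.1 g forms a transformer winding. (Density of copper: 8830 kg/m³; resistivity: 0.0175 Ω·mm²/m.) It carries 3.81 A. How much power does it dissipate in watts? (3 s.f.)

2570 W

ρ = 0.0175 Ω·mm²/m = 1.75×10^-8 Ω·m
A = m/(density·L) = 0.0461/(8830×230) = 2.2699e-08 m²
R = ρL/A = (1.75×10^-8)(230)/(2.2699e-08) = 177.3 Ω
P = I²R = (3.81)² × 177.3 = 2570 W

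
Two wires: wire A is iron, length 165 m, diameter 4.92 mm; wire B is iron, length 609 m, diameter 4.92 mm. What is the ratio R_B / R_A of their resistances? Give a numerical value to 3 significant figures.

R ∝ ρL/d², so R_B/R_A = (L_B/L_A)
= (609/165) = 3.69

3.69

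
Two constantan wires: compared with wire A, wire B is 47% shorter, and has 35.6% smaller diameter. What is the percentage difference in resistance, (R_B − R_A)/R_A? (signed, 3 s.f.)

R ∝ L/d², so R_B/R_A = (1 − 47/100) × (1 − 35.6/100)⁻²
= 0.53 × 2.411 = 1.278
(R_B − R_A)/R_A = 1.278 − 1 = 27.8%

27.8%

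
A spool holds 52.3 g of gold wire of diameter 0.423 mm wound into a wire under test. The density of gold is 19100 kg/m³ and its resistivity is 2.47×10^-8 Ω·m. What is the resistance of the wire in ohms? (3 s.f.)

3.42 Ω

A = π(d/2)² = π(2.1150e-04 m)² = 1.4053e-07 m²
L = m/(density·A) = 0.0523/(19100×1.4053e-07) = 19.48 m
R = ρL/A = (2.47×10^-8)(19.48)/(1.4053e-07) = 3.42 Ω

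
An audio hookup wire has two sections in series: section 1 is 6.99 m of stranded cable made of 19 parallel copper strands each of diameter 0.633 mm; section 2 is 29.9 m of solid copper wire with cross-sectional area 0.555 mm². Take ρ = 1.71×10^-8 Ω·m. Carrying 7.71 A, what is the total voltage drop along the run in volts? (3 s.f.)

Section 1: A_strand = π(3.1650e-04)² = 3.147e-07 m²; R₁ = ρL/(N·A_s) = (1.71×10^-8)(6.99)/(19×3.147e-07) = 0.01999 Ω
Section 2: A = 0.555 mm² = 5.550e-07 m²
R₂ = (1.71×10^-8)(29.9)/(5.550e-07) = 0.9212 Ω
R = R₁ + R₂ = 0.9412 Ω
V = IR = 7.71 × 0.9412 = 7.26 V

7.26 V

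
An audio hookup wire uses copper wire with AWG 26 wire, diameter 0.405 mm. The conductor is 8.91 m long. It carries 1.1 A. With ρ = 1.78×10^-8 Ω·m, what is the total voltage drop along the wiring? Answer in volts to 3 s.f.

A = π(0.405/2 mm)² = π(2.0250e-04 m)² = 1.288e-07 m²
R = ρL/A = (1.78×10^-8)(8.91)/(1.288e-07) = 1.231 Ω
V = IR = 1.1 × 1.231 = 1.35 V

1.35 V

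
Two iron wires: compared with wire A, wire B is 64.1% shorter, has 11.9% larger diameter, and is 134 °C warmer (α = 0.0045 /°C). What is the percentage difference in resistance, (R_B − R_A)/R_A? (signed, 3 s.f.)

R ∝ ρL/d² with ρ ∝ (1+αΔT), so R_B/R_A = (1 − 64.1/100) × (1 + 11.9/100)⁻² × (1 + 0.0045×134)
= 0.359 × 0.7986 × 1.603 = 0.4596
(R_B − R_A)/R_A = 0.4596 − 1 = -54.0%

-54.0%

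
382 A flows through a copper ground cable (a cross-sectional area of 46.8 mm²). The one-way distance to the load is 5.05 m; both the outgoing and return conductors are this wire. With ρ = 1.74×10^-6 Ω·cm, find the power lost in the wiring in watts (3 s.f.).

548 W

ρ = 1.74×10^-6 Ω·cm = 1.74×10^-8 Ω·m
A = 46.8 mm² = 4.680e-05 m²
Total conductor length (both ways) L = 2 × 5.05 = 10.1 m
R = ρL/A = (1.74×10^-8)(10.1)/(4.680e-05) = 0.003755 Ω
P = I²R = (382)² × 0.003755 = 548 W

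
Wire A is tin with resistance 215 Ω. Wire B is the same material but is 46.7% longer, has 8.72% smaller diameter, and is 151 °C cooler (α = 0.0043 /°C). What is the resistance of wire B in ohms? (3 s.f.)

R ∝ ρL/d² with ρ ∝ (1+αΔT), so R_B/R_A = (1 + 46.7/100) × (1 − 8.72/100)⁻² × (1 − 0.0043×151)
= 1.467 × 1.2 × 0.3507 = 0.6175
R_B = 0.6175 × 215 = 133 Ω

133 Ω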